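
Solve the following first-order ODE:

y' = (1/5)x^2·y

Separating variables and integrating:
ln|y| = x^3/15 + C

General solution: y = Ce^(x^3/15)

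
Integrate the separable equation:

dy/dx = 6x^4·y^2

Separating variables and integrating:
-1/y = 6x^5/5 + C

General solution: y^-1 = (-6/5)x^5 + C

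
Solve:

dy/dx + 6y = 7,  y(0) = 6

General solution: y = 7/6 + Ce^(-6x)
Applying y(0) = 6: C = 6 - 7/6 = 29/6
Particular solution: y = 7/6 + (29/6)e^(-6x)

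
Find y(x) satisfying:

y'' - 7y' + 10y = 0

Characteristic equation: r² - 7r + 10 = 0
Roots: r = 5, 2 (distinct real)
General solution: y = C₁e^(5x) + C₂e^(2x)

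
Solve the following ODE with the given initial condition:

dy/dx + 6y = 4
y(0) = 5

General solution: y = 2/3 + Ce^(-6x)
Applying y(0) = 5: C = 5 - 2/3 = 13/3
Particular solution: y = 2/3 + (13/3)e^(-6x)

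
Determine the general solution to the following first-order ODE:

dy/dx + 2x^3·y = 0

Using integrating factor method:

General solution: y = Ce^(-x^4/2)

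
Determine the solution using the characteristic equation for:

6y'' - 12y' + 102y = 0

Characteristic equation: 6r² - 12r + 102 = 0
Divide by 6: r² - 2r + 17 = 0
Roots: r = 1 ± 4i (complex conjugates)
General solution: y = e^x(C₁cos(4x) + C₂sin(4x))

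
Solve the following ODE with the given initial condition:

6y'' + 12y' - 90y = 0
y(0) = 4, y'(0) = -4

General solution: y = C₁e^(3x) + C₂e^(-5x)
Applying ICs: C₁ = 2, C₂ = 2
Particular solution: y = 2e^(3x) + 2e^(-5x)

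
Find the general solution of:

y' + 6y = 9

Using integrating factor method:

General solution: y = 3/2 + Ce^(-6x)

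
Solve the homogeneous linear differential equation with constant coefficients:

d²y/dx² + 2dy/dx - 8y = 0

Characteristic equation: r² + 2r - 8 = 0
Roots: r = 2, -4 (distinct real)
General solution: y = C₁e^(2x) + C₂e^(-4x)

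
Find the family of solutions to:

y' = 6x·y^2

Separating variables and integrating:
-1/y = 3x^2 + C

General solution: y^-1 = -3x^2 + C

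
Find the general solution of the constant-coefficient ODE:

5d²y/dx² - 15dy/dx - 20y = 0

Characteristic equation: 5r² - 15r - 20 = 0
Divide by 5: r² - 3r - 4 = 0
Roots: r = 4, -1 (distinct real)
General solution: y = C₁e^(4x) + C₂e^(-x)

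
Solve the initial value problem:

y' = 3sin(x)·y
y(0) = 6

General solution: y = Ce^(-3cos(x))
Applying IC y(0) = 6:
Particular solution: y = 6e^(3(1-cos(x)))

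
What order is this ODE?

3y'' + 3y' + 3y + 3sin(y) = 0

The order is 2 (highest derivative is of order 2).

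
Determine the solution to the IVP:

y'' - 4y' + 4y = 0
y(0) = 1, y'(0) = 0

General solution: y = (C₁ + C₂x)e^(2x)
Repeated root r = 2
Applying ICs: C₁ = 1, C₂ = -2
Particular solution: y = (1 - 2x)e^(2x)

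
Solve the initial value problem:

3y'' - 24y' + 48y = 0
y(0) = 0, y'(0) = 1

General solution: y = (C₁ + C₂x)e^(4x)
Repeated root r = 4
Applying ICs: C₁ = 0, C₂ = 1
Particular solution: y = xe^(4x)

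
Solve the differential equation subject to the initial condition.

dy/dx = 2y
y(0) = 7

General solution: y = Ce^(2x)
Applying IC y(0) = 7:
Particular solution: y = 7e^(2x)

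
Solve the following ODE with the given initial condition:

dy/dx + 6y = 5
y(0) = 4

General solution: y = 5/6 + Ce^(-6x)
Applying y(0) = 4: C = 4 - 5/6 = 19/6
Particular solution: y = 5/6 + (19/6)e^(-6x)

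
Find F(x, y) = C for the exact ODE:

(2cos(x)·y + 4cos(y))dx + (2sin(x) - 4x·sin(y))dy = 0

Verify exactness: ∂M/∂y = ∂N/∂x ✓
Find F(x,y) such that ∂F/∂x = M, ∂F/∂y = N
Solution: 2sin(x)·y + 4x·cos(y) = C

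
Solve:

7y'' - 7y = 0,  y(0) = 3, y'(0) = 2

General solution: y = C₁e^x + C₂e^(-x)
Applying ICs: C₁ = 5/2, C₂ = 1/2
Particular solution: y = (5/2)e^x + (1/2)e^(-x)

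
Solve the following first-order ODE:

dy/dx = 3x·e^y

Separating variables and integrating:
-e^(-y) = 3x²/2 + C

General solution: y = -ln(C - 3x²/2)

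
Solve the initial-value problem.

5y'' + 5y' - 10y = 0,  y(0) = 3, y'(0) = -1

General solution: y = C₁e^x + C₂e^(-2x)
Applying ICs: C₁ = 5/3, C₂ = 4/3
Particular solution: y = (5/3)e^x + (4/3)e^(-2x)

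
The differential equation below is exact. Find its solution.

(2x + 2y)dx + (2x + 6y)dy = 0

Verify exactness: ∂M/∂y = ∂N/∂x ✓
Find F(x,y) such that ∂F/∂x = M, ∂F/∂y = N
Solution: x² + 2xy + 3y² = C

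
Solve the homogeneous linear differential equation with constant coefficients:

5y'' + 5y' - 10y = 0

Characteristic equation: 5r² + 5r - 10 = 0
Divide by 5: r² + r - 2 = 0
Roots: r = 1, -2 (distinct real)
General solution: y = C₁e^x + C₂e^(-2x)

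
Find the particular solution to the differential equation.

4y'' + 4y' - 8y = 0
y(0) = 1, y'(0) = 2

General solution: y = C₁e^x + C₂e^(-2x)
Applying ICs: C₁ = 4/3, C₂ = -1/3
Particular solution: y = (4/3)e^x - (1/3)e^(-2x)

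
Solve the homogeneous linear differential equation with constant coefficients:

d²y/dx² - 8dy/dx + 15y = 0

Characteristic equation: r² - 8r + 15 = 0
Roots: r = 3, 5 (distinct real)
General solution: y = C₁e^(3x) + C₂e^(5x)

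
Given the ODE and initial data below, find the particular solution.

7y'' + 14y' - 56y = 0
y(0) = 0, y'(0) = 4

General solution: y = C₁e^(2x) + C₂e^(-4x)
Applying ICs: C₁ = 2/3, C₂ = -2/3
Particular solution: y = (2/3)e^(2x) - (2/3)e^(-4x)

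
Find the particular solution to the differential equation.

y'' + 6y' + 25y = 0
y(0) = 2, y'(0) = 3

General solution: y = e^(-3x)(C₁cos(4x) + C₂sin(4x))
Complex roots r = -3 ± 4i
Applying ICs: C₁ = 2, C₂ = 9/4
Particular solution: y = e^(-3x)(2cos(4x) + (9/4)sin(4x))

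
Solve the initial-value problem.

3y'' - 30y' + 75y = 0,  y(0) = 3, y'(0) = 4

General solution: y = (C₁ + C₂x)e^(5x)
Repeated root r = 5
Applying ICs: C₁ = 3, C₂ = -11
Particular solution: y = (3 - 11x)e^(5x)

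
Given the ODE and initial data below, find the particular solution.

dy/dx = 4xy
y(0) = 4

General solution: y = Ce^(2x²)
Applying IC y(0) = 4:
Particular solution: y = 4e^(2x²)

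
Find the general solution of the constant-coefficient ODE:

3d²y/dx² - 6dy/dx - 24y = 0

Characteristic equation: 3r² - 6r - 24 = 0
Divide by 3: r² - 2r - 8 = 0
Roots: r = 4, -2 (distinct real)
General solution: y = C₁e^(4x) + C₂e^(-2x)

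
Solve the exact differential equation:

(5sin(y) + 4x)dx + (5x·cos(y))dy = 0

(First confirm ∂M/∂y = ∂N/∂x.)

Verify exactness: ∂M/∂y = ∂N/∂x ✓
Find F(x,y) such that ∂F/∂x = M, ∂F/∂y = N
Solution: 5x·sin(y) + 2x² = C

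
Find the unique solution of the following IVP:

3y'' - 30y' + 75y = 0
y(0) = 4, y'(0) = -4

General solution: y = (C₁ + C₂x)e^(5x)
Repeated root r = 5
Applying ICs: C₁ = 4, C₂ = -24
Particular solution: y = (4 - 24x)e^(5x)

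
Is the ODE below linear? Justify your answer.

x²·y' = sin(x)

Yes. Linear (y and its derivatives appear to the first power only, no products of y terms)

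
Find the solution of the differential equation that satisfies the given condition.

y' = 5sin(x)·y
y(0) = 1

General solution: y = Ce^(-5cos(x))
Applying IC y(0) = 1:
Particular solution: y = e^(5(1-cos(x)))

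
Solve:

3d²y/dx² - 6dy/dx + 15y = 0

Characteristic equation: 3r² - 6r + 15 = 0
Divide by 3: r² - 2r + 5 = 0
Roots: r = 1 ± 2i (complex conjugates)
General solution: y = e^x(C₁cos(2x) + C₂sin(2x))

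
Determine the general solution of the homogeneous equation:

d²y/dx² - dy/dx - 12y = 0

Characteristic equation: r² - r - 12 = 0
Roots: r = 4, -3 (distinct real)
General solution: y = C₁e^(4x) + C₂e^(-3x)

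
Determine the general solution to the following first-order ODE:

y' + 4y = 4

Using integrating factor method:

General solution: y = 1 + Ce^(-4x)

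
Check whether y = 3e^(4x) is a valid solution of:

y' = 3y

Verification:
y = 3e^(4x)
y' = 12e^(4x)
But 3y = 9e^(4x)
y' ≠ 3y — the derivative does not match

No, it is not a solution.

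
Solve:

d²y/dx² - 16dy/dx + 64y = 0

Characteristic equation: r² - 16r + 64 = 0
Factored: (r - 8)² = 0
Repeated root: r = 8
General solution: y = (C₁ + C₂x)e^(8x)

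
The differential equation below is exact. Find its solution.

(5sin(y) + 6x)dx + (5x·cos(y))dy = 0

Verify exactness: ∂M/∂y = ∂N/∂x ✓
Find F(x,y) such that ∂F/∂x = M, ∂F/∂y = N
Solution: 5x·sin(y) + 3x² = C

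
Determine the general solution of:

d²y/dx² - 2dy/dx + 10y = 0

Characteristic equation: r² - 2r + 10 = 0
Roots: r = 1 ± 3i (complex conjugates)
General solution: y = e^x(C₁cos(3x) + C₂sin(3x))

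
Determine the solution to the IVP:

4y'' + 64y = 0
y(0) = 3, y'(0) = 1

General solution: y = C₁cos(4x) + C₂sin(4x)
Complex roots r = ±4i
Applying ICs: C₁ = 3, C₂ = 1/4
Particular solution: y = 3cos(4x) + (1/4)sin(4x)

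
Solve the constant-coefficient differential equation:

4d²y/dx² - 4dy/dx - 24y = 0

Characteristic equation: 4r² - 4r - 24 = 0
Divide by 4: r² - r - 6 = 0
Roots: r = 3, -2 (distinct real)
General solution: y = C₁e^(3x) + C₂e^(-2x)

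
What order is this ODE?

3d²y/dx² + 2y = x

The order is 2 (highest derivative is of order 2).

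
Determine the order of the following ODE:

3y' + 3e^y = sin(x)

The order is 1 (highest derivative is of order 1).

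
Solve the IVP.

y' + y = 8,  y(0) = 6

General solution: y = 8 + Ce^(-x)
Applying y(0) = 6: C = 6 - 8 = -2
Particular solution: y = 8 - 2e^(-x)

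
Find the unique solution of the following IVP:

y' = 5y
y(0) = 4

General solution: y = Ce^(5x)
Applying IC y(0) = 4:
Particular solution: y = 4e^(5x)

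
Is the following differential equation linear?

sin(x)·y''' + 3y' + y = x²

Yes. Linear (y and its derivatives appear to the first power only, no products of y terms)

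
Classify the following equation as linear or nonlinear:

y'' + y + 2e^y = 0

Nonlinear (e^y is nonlinear in y)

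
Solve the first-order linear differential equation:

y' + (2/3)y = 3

Using integrating factor method:

General solution: y = 9/2 + Ce^(-2x/3)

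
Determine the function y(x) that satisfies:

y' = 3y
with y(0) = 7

General solution: y = Ce^(3x)
Applying IC y(0) = 7:
Particular solution: y = 7e^(3x)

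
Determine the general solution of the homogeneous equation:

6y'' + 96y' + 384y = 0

Characteristic equation: 6r² + 96r + 384 = 0
Divide by 6: r² + 16r + 64 = 0
Factored: (r + 8)² = 0
Repeated root: r = -8
General solution: y = (C₁ + C₂x)e^(-8x)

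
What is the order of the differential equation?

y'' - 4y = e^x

The order is 2 (highest derivative is of order 2).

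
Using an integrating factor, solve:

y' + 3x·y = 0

Using integrating factor method:

General solution: y = Ce^(-3x^2/2)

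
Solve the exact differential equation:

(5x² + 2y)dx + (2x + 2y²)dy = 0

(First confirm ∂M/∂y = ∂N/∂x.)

Verify exactness: ∂M/∂y = ∂N/∂x ✓
Find F(x,y) such that ∂F/∂x = M, ∂F/∂y = N
Solution: 5x³/3 + 2xy + 2y³/3 = C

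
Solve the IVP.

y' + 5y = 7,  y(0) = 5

General solution: y = 7/5 + Ce^(-5x)
Applying y(0) = 5: C = 5 - 7/5 = 18/5
Particular solution: y = 7/5 + (18/5)e^(-5x)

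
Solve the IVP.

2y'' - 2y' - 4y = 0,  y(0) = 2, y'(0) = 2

General solution: y = C₁e^(2x) + C₂e^(-x)
Applying ICs: C₁ = 4/3, C₂ = 2/3
Particular solution: y = (4/3)e^(2x) + (2/3)e^(-x)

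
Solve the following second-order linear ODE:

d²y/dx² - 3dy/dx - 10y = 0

Characteristic equation: r² - 3r - 10 = 0
Roots: r = 5, -2 (distinct real)
General solution: y = C₁e^(5x) + C₂e^(-2x)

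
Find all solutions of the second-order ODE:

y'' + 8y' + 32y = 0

Characteristic equation: r² + 8r + 32 = 0
Roots: r = -4 ± 4i (complex conjugates)
General solution: y = e^(-4x)(C₁cos(4x) + C₂sin(4x))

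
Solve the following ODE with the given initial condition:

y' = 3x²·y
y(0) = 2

General solution: y = Ce^(x³)
Applying IC y(0) = 2:
Particular solution: y = 2e^(x³)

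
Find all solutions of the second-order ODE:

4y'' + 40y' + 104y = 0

Characteristic equation: 4r² + 40r + 104 = 0
Divide by 4: r² + 10r + 26 = 0
Roots: r = -5 ± i (complex conjugates)
General solution: y = e^(-5x)(C₁cos(x) + C₂sin(x))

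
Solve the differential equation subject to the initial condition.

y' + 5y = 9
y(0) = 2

General solution: y = 9/5 + Ce^(-5x)
Applying y(0) = 2: C = 2 - 9/5 = 1/5
Particular solution: y = 9/5 + (1/5)e^(-5x)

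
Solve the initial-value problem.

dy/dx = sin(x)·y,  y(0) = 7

General solution: y = Ce^(-cos(x))
Applying IC y(0) = 7:
Particular solution: y = 7e^(1-cos(x))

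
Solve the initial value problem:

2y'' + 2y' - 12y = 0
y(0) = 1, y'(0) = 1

General solution: y = C₁e^(2x) + C₂e^(-3x)
Applying ICs: C₁ = 4/5, C₂ = 1/5
Particular solution: y = (4/5)e^(2x) + (1/5)e^(-3x)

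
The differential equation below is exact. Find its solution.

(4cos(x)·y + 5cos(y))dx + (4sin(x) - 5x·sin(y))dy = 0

Verify exactness: ∂M/∂y = ∂N/∂x ✓
Find F(x,y) such that ∂F/∂x = M, ∂F/∂y = N
Solution: 4sin(x)·y + 5x·cos(y) = C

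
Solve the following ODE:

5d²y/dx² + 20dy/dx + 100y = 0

Characteristic equation: 5r² + 20r + 100 = 0
Divide by 5: r² + 4r + 20 = 0
Roots: r = -2 ± 4i (complex conjugates)
General solution: y = e^(-2x)(C₁cos(4x) + C₂sin(4x))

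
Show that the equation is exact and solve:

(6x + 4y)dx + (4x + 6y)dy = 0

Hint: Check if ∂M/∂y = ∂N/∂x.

Verify exactness: ∂M/∂y = ∂N/∂x ✓
Find F(x,y) such that ∂F/∂x = M, ∂F/∂y = N
Solution: 3x² + 4xy + 3y² = C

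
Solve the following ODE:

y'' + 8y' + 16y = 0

Characteristic equation: r² + 8r + 16 = 0
Factored: (r + 4)² = 0
Repeated root: r = -4
General solution: y = (C₁ + C₂x)e^(-4x)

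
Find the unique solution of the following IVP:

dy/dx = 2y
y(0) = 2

General solution: y = Ce^(2x)
Applying IC y(0) = 2:
Particular solution: y = 2e^(2x)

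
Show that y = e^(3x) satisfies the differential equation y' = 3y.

Verification:
y = e^(3x)
y' = 3e^(3x)
3y = 3e^(3x)
y' = 3y ✓

Yes, it is a solution.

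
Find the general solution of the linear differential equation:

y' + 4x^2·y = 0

Using integrating factor method:

General solution: y = Ce^(-4x^3/3)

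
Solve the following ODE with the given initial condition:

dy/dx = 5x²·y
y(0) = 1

General solution: y = Ce^(5x³/3)
Applying IC y(0) = 1:
Particular solution: y = e^(5x³/3)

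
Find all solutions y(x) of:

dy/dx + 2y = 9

Using integrating factor method:

General solution: y = 9/2 + Ce^(-2x)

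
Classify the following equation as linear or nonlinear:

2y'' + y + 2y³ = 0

Nonlinear (y³ term)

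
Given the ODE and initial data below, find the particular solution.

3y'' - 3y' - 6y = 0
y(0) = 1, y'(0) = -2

General solution: y = C₁e^(2x) + C₂e^(-x)
Applying ICs: C₁ = -1/3, C₂ = 4/3
Particular solution: y = -(1/3)e^(2x) + (4/3)e^(-x)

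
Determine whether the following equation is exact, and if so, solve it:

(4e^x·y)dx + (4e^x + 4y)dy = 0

Verify exactness: ∂M/∂y = ∂N/∂x ✓
Find F(x,y) such that ∂F/∂x = M, ∂F/∂y = N
Solution: 4e^x·y + 2y² = C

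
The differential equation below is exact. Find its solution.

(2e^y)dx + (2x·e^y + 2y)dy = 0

Verify exactness: ∂M/∂y = ∂N/∂x ✓
Find F(x,y) such that ∂F/∂x = M, ∂F/∂y = N
Solution: 2x·e^y + y² = C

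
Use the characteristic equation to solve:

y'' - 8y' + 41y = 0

Characteristic equation: r² - 8r + 41 = 0
Roots: r = 4 ± 5i (complex conjugates)
General solution: y = e^(4x)(C₁cos(5x) + C₂sin(5x))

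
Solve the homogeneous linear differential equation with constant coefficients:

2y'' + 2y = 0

Characteristic equation: 2r² + 2 = 0
Divide by 2: r² + 1 = 0
Roots: r = ±i (complex conjugates)
General solution: y = C₁cos(x) + C₂sin(x)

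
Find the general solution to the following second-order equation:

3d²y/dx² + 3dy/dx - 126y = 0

Characteristic equation: 3r² + 3r - 126 = 0
Divide by 3: r² + r - 42 = 0
Roots: r = 6, -7 (distinct real)
General solution: y = C₁e^(6x) + C₂e^(-7x)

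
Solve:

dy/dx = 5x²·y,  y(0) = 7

General solution: y = Ce^(5x³/3)
Applying IC y(0) = 7:
Particular solution: y = 7e^(5x³/3)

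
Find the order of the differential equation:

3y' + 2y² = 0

The order is 1 (highest derivative is of order 1).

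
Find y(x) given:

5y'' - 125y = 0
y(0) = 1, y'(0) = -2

General solution: y = C₁e^(5x) + C₂e^(-5x)
Applying ICs: C₁ = 3/10, C₂ = 7/10
Particular solution: y = (3/10)e^(5x) + (7/10)e^(-5x)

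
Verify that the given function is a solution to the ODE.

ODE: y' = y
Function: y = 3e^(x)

Verification:
y = 3e^(x)
y' = 3e^(x)
y = 3e^(x)
y' = y ✓

Yes, it is a solution.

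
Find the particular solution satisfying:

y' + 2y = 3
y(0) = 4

General solution: y = 3/2 + Ce^(-2x)
Applying y(0) = 4: C = 4 - 3/2 = 5/2
Particular solution: y = 3/2 + (5/2)e^(-2x)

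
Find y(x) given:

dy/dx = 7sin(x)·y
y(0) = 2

General solution: y = Ce^(-7cos(x))
Applying IC y(0) = 2:
Particular solution: y = 2e^(7(1-cos(x)))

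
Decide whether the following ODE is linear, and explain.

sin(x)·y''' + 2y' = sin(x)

Linear (y and its derivatives appear to the first power only, no products of y terms)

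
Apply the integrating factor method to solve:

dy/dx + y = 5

Using integrating factor method:

General solution: y = 5 + Ce^(-x)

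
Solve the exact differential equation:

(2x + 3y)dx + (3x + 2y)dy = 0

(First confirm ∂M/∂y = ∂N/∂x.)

Verify exactness: ∂M/∂y = ∂N/∂x ✓
Find F(x,y) such that ∂F/∂x = M, ∂F/∂y = N
Solution: x² + 3xy + y² = C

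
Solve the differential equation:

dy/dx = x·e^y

Separating variables and integrating:
-e^(-y) = x²/2 + C

General solution: y = -ln(C - x²/2)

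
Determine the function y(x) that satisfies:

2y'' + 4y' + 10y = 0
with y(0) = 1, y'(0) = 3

General solution: y = e^(-x)(C₁cos(2x) + C₂sin(2x))
Complex roots r = -1 ± 2i
Applying ICs: C₁ = 1, C₂ = 2
Particular solution: y = e^(-x)(cos(2x) + 2sin(2x))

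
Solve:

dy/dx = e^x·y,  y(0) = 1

General solution: y = Ce^(e^x)
Applying IC y(0) = 1:
Particular solution: y = e^(e^x - 1)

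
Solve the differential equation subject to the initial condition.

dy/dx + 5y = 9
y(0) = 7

General solution: y = 9/5 + Ce^(-5x)
Applying y(0) = 7: C = 7 - 9/5 = 26/5
Particular solution: y = 9/5 + (26/5)e^(-5x)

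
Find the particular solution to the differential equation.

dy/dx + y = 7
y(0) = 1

General solution: y = 7 + Ce^(-x)
Applying y(0) = 1: C = 1 - 7 = -6
Particular solution: y = 7 - 6e^(-x)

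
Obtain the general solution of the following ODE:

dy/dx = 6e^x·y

Separating variables and integrating:
ln|y| = 6e^x + C

General solution: y = Ce^(6e^x)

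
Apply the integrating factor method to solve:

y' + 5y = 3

Using integrating factor method:

General solution: y = 3/5 + Ce^(-5x)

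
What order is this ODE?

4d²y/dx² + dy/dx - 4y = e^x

The order is 2 (highest derivative is of order 2).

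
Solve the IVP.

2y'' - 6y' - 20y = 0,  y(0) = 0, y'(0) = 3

General solution: y = C₁e^(5x) + C₂e^(-2x)
Applying ICs: C₁ = 3/7, C₂ = -3/7
Particular solution: y = (3/7)e^(5x) - (3/7)e^(-2x)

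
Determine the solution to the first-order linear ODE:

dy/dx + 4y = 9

Using integrating factor method:

General solution: y = 9/4 + Ce^(-4x)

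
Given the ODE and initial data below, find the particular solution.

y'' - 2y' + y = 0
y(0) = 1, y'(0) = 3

General solution: y = (C₁ + C₂x)e^x
Repeated root r = 1
Applying ICs: C₁ = 1, C₂ = 2
Particular solution: y = (1 + 2x)e^x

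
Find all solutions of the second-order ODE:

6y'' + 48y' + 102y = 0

Characteristic equation: 6r² + 48r + 102 = 0
Divide by 6: r² + 8r + 17 = 0
Roots: r = -4 ± i (complex conjugates)
General solution: y = e^(-4x)(C₁cos(x) + C₂sin(x))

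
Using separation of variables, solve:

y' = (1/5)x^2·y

Separating variables and integrating:
ln|y| = x^3/15 + C

General solution: y = Ce^(x^3/15)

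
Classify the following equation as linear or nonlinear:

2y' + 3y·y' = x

Nonlinear (product y·y')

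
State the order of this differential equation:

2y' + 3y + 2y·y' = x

The order is 1 (highest derivative is of order 1).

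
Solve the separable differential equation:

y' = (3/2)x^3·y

Separating variables and integrating:
ln|y| = 3x^4/8 + C

General solution: y = Ce^(3x^4/8)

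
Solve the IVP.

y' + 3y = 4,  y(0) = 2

General solution: y = 4/3 + Ce^(-3x)
Applying y(0) = 2: C = 2 - 4/3 = 2/3
Particular solution: y = 4/3 + (2/3)e^(-3x)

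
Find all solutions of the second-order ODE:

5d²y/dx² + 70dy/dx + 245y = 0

Characteristic equation: 5r² + 70r + 245 = 0
Divide by 5: r² + 14r + 49 = 0
Factored: (r + 7)² = 0
Repeated root: r = -7
General solution: y = (C₁ + C₂x)e^(-7x)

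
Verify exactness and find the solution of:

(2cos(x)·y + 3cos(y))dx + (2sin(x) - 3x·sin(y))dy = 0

Verify exactness: ∂M/∂y = ∂N/∂x ✓
Find F(x,y) such that ∂F/∂x = M, ∂F/∂y = N
Solution: 2sin(x)·y + 3x·cos(y) = C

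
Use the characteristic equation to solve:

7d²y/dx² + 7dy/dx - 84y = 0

Characteristic equation: 7r² + 7r - 84 = 0
Divide by 7: r² + r - 12 = 0
Roots: r = 3, -4 (distinct real)
General solution: y = C₁e^(3x) + C₂e^(-4x)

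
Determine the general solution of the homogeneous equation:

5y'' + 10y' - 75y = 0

Characteristic equation: 5r² + 10r - 75 = 0
Divide by 5: r² + 2r - 15 = 0
Roots: r = 3, -5 (distinct real)
General solution: y = C₁e^(3x) + C₂e^(-5x)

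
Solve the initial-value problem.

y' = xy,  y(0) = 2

General solution: y = Ce^(x²/2)
Applying IC y(0) = 2:
Particular solution: y = 2e^(x²/2)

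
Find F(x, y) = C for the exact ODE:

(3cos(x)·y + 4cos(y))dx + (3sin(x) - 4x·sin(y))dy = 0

Verify exactness: ∂M/∂y = ∂N/∂x ✓
Find F(x,y) such that ∂F/∂x = M, ∂F/∂y = N
Solution: 3sin(x)·y + 4x·cos(y) = C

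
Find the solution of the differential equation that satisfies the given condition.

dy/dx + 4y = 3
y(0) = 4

General solution: y = 3/4 + Ce^(-4x)
Applying y(0) = 4: C = 4 - 3/4 = 13/4
Particular solution: y = 3/4 + (13/4)e^(-4x)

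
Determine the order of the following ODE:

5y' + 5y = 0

The order is 1 (highest derivative is of order 1).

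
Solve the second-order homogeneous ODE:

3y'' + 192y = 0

Characteristic equation: 3r² + 192 = 0
Divide by 3: r² + 64 = 0
Roots: r = ±8i (complex conjugates)
General solution: y = C₁cos(8x) + C₂sin(8x)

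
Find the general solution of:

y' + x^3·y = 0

Using integrating factor method:

General solution: y = Ce^(-x^4/4)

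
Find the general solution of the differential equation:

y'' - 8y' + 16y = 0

Characteristic equation: r² - 8r + 16 = 0
Factored: (r - 4)² = 0
Repeated root: r = 4
General solution: y = (C₁ + C₂x)e^(4x)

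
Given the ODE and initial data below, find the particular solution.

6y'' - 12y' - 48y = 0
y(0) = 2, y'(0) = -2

General solution: y = C₁e^(4x) + C₂e^(-2x)
Applying ICs: C₁ = 1/3, C₂ = 5/3
Particular solution: y = (1/3)e^(4x) + (5/3)e^(-2x)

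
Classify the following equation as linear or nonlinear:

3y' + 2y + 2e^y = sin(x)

Nonlinear (e^y is nonlinear in y)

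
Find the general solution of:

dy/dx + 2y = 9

Using integrating factor method:

General solution: y = 9/2 + Ce^(-2x)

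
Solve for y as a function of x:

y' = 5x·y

Separating variables and integrating:
ln|y| = 5x^2/2 + C

General solution: y = Ce^(5x^2/2)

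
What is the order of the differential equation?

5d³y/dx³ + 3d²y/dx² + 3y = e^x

The order is 3 (highest derivative is of order 3).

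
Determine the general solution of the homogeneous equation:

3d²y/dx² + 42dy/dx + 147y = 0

Characteristic equation: 3r² + 42r + 147 = 0
Divide by 3: r² + 14r + 49 = 0
Factored: (r + 7)² = 0
Repeated root: r = -7
General solution: y = (C₁ + C₂x)e^(-7x)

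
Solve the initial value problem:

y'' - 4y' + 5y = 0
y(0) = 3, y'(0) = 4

General solution: y = e^(2x)(C₁cos(x) + C₂sin(x))
Complex roots r = 2 ± i
Applying ICs: C₁ = 3, C₂ = -2
Particular solution: y = e^(2x)(3cos(x) - 2sin(x))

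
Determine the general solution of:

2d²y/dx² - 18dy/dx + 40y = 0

Characteristic equation: 2r² - 18r + 40 = 0
Divide by 2: r² - 9r + 20 = 0
Roots: r = 5, 4 (distinct real)
General solution: y = C₁e^(5x) + C₂e^(4x)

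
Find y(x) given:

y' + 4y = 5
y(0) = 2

General solution: y = 5/4 + Ce^(-4x)
Applying y(0) = 2: C = 2 - 5/4 = 3/4
Particular solution: y = 5/4 + (3/4)e^(-4x)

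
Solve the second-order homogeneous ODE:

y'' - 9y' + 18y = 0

Characteristic equation: r² - 9r + 18 = 0
Roots: r = 3, 6 (distinct real)
General solution: y = C₁e^(3x) + C₂e^(6x)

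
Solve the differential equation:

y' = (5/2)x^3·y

Separating variables and integrating:
ln|y| = 5x^4/8 + C

General solution: y = Ce^(5x^4/8)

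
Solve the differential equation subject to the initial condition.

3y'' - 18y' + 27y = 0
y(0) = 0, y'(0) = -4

General solution: y = (C₁ + C₂x)e^(3x)
Repeated root r = 3
Applying ICs: C₁ = 0, C₂ = -4
Particular solution: y = -4xe^(3x)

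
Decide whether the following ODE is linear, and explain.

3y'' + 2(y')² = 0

Nonlinear ((y')² term)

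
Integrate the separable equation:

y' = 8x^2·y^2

Separating variables and integrating:
-1/y = 8x^3/3 + C

General solution: y^-1 = (-8/3)x^3 + C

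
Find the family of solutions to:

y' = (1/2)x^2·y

Separating variables and integrating:
ln|y| = x^3/6 + C

General solution: y = Ce^(x^3/6)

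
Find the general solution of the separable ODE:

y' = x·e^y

Separating variables and integrating:
-e^(-y) = x²/2 + C

General solution: y = -ln(C - x²/2)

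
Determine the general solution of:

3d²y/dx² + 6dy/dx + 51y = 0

Characteristic equation: 3r² + 6r + 51 = 0
Divide by 3: r² + 2r + 17 = 0
Roots: r = -1 ± 4i (complex conjugates)
General solution: y = e^(-x)(C₁cos(4x) + C₂sin(4x))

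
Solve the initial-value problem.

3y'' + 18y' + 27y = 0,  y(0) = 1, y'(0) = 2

General solution: y = (C₁ + C₂x)e^(-3x)
Repeated root r = -3
Applying ICs: C₁ = 1, C₂ = 5
Particular solution: y = (1 + 5x)e^(-3x)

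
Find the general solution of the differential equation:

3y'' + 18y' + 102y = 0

Characteristic equation: 3r² + 18r + 102 = 0
Divide by 3: r² + 6r + 34 = 0
Roots: r = -3 ± 5i (complex conjugates)
General solution: y = e^(-3x)(C₁cos(5x) + C₂sin(5x))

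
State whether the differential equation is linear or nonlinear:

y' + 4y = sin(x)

Linear (y and its derivatives appear to the first power only, no products of y terms)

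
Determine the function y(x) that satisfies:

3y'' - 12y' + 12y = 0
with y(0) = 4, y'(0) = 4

General solution: y = (C₁ + C₂x)e^(2x)
Repeated root r = 2
Applying ICs: C₁ = 4, C₂ = -4
Particular solution: y = (4 - 4x)e^(2x)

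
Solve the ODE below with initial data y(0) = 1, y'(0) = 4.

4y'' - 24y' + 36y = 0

General solution: y = (C₁ + C₂x)e^(3x)
Repeated root r = 3
Applying ICs: C₁ = 1, C₂ = 1
Particular solution: y = (1 + x)e^(3x)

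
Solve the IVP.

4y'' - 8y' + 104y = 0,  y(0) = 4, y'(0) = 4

General solution: y = e^x(C₁cos(5x) + C₂sin(5x))
Complex roots r = 1 ± 5i
Applying ICs: C₁ = 4, C₂ = 0
Particular solution: y = e^x(4cos(5x))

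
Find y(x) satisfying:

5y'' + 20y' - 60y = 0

Characteristic equation: 5r² + 20r - 60 = 0
Divide by 5: r² + 4r - 12 = 0
Roots: r = 2, -6 (distinct real)
General solution: y = C₁e^(2x) + C₂e^(-6x)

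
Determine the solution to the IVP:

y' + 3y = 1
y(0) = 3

General solution: y = 1/3 + Ce^(-3x)
Applying y(0) = 3: C = 3 - 1/3 = 8/3
Particular solution: y = 1/3 + (8/3)e^(-3x)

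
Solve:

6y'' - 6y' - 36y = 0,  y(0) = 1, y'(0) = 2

General solution: y = C₁e^(3x) + C₂e^(-2x)
Applying ICs: C₁ = 4/5, C₂ = 1/5
Particular solution: y = (4/5)e^(3x) + (1/5)e^(-2x)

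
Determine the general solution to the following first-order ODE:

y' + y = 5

Using integrating factor method:

General solution: y = 5 + Ce^(-x)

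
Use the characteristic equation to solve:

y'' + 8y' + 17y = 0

Characteristic equation: r² + 8r + 17 = 0
Roots: r = -4 ± i (complex conjugates)
General solution: y = e^(-4x)(C₁cos(x) + C₂sin(x))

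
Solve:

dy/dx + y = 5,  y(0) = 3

General solution: y = 5 + Ce^(-x)
Applying y(0) = 3: C = 3 - 5 = -2
Particular solution: y = 5 - 2e^(-x)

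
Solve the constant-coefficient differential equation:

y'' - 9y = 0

Characteristic equation: r² - 9 = 0
Roots: r = 3, -3 (distinct real)
General solution: y = C₁e^(3x) + C₂e^(-3x)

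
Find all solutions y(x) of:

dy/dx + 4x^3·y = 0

Using integrating factor method:

General solution: y = Ce^(-x^4)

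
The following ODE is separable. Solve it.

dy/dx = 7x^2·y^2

Separating variables and integrating:
-1/y = 7x^3/3 + C

General solution: y^-1 = (-7/3)x^3 + C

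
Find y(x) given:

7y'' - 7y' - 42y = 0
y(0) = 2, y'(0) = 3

General solution: y = C₁e^(3x) + C₂e^(-2x)
Applying ICs: C₁ = 7/5, C₂ = 3/5
Particular solution: y = (7/5)e^(3x) + (3/5)e^(-2x)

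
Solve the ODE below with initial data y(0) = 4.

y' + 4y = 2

General solution: y = 1/2 + Ce^(-4x)
Applying y(0) = 4: C = 4 - 1/2 = 7/2
Particular solution: y = 1/2 + (7/2)e^(-4x)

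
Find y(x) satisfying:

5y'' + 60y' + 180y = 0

Characteristic equation: 5r² + 60r + 180 = 0
Divide by 5: r² + 12r + 36 = 0
Factored: (r + 6)² = 0
Repeated root: r = -6
General solution: y = (C₁ + C₂x)e^(-6x)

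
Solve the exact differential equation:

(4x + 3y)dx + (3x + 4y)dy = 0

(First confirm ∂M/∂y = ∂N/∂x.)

Verify exactness: ∂M/∂y = ∂N/∂x ✓
Find F(x,y) such that ∂F/∂x = M, ∂F/∂y = N
Solution: 2x² + 3xy + 2y² = C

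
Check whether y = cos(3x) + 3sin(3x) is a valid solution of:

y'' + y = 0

Verification:
y'' = -9cos(3x) - 27sin(3x)
y'' + y ≠ 0 (frequency mismatch: got 9 instead of 1)

No, it is not a solution.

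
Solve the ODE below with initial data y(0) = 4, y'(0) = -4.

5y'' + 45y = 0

General solution: y = C₁cos(3x) + C₂sin(3x)
Complex roots r = ±3i
Applying ICs: C₁ = 4, C₂ = -4/3
Particular solution: y = 4cos(3x) - (4/3)sin(3x)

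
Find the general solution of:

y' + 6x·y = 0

Using integrating factor method:

General solution: y = Ce^(-3x^2)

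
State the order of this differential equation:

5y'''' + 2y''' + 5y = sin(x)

The order is 4 (highest derivative is of order 4).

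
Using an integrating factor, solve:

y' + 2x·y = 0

Using integrating factor method:

General solution: y = Ce^(-x^2)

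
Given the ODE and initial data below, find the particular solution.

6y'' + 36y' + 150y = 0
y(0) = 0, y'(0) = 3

General solution: y = e^(-3x)(C₁cos(4x) + C₂sin(4x))
Complex roots r = -3 ± 4i
Applying ICs: C₁ = 0, C₂ = 3/4
Particular solution: y = e^(-3x)((3/4)sin(4x))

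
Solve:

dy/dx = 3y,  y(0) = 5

General solution: y = Ce^(3x)
Applying IC y(0) = 5:
Particular solution: y = 5e^(3x)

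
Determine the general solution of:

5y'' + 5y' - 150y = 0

Characteristic equation: 5r² + 5r - 150 = 0
Divide by 5: r² + r - 30 = 0
Roots: r = 5, -6 (distinct real)
General solution: y = C₁e^(5x) + C₂e^(-6x)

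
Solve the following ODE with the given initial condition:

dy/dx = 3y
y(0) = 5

General solution: y = Ce^(3x)
Applying IC y(0) = 5:
Particular solution: y = 5e^(3x)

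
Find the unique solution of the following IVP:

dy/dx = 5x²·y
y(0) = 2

General solution: y = Ce^(5x³/3)
Applying IC y(0) = 2:
Particular solution: y = 2e^(5x³/3)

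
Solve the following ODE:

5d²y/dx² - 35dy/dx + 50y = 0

Characteristic equation: 5r² - 35r + 50 = 0
Divide by 5: r² - 7r + 10 = 0
Roots: r = 5, 2 (distinct real)
General solution: y = C₁e^(5x) + C₂e^(2x)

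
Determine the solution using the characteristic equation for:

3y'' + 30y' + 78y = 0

Characteristic equation: 3r² + 30r + 78 = 0
Divide by 3: r² + 10r + 26 = 0
Roots: r = -5 ± i (complex conjugates)
General solution: y = e^(-5x)(C₁cos(x) + C₂sin(x))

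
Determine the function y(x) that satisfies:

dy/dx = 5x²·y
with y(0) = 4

General solution: y = Ce^(5x³/3)
Applying IC y(0) = 4:
Particular solution: y = 4e^(5x³/3)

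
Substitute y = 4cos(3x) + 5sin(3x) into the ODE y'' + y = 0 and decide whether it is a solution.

Verification:
y'' = -36cos(3x) - 45sin(3x)
y'' + y ≠ 0 (frequency mismatch: got 9 instead of 1)

No, it is not a solution.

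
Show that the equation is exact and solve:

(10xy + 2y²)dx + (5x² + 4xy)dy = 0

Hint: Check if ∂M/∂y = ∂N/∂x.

Verify exactness: ∂M/∂y = ∂N/∂x ✓
Find F(x,y) such that ∂F/∂x = M, ∂F/∂y = N
Solution: 5x²y + 2xy² = C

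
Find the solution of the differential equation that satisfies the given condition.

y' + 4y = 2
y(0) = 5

General solution: y = 1/2 + Ce^(-4x)
Applying y(0) = 5: C = 5 - 1/2 = 9/2
Particular solution: y = 1/2 + (9/2)e^(-4x)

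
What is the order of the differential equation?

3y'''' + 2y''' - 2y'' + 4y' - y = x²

The order is 4 (highest derivative is of order 4).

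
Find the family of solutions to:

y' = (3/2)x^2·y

Separating variables and integrating:
ln|y| = x^3/2 + C

General solution: y = Ce^(x^3/2)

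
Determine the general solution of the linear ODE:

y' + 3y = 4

Using integrating factor method:

General solution: y = 4/3 + Ce^(-3x)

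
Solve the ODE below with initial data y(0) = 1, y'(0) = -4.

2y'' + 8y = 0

General solution: y = C₁cos(2x) + C₂sin(2x)
Complex roots r = ±2i
Applying ICs: C₁ = 1, C₂ = -2
Particular solution: y = cos(2x) - 2sin(2x)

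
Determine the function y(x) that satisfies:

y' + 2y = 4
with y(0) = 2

General solution: y = 2 + Ce^(-2x)
Applying y(0) = 2: C = 2 - 2 = 0
Particular solution: y = 2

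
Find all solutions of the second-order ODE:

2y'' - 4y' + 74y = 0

Characteristic equation: 2r² - 4r + 74 = 0
Divide by 2: r² - 2r + 37 = 0
Roots: r = 1 ± 6i (complex conjugates)
General solution: y = e^x(C₁cos(6x) + C₂sin(6x))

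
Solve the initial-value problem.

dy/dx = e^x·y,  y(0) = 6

General solution: y = Ce^(e^x)
Applying IC y(0) = 6:
Particular solution: y = 6e^(e^x - 1)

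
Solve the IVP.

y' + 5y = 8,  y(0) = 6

General solution: y = 8/5 + Ce^(-5x)
Applying y(0) = 6: C = 6 - 8/5 = 22/5
Particular solution: y = 8/5 + (22/5)e^(-5x)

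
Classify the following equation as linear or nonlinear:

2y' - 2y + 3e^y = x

Nonlinear (e^y is nonlinear in y)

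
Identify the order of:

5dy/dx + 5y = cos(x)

The order is 1 (highest derivative is of order 1).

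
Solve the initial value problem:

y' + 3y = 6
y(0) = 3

General solution: y = 2 + Ce^(-3x)
Applying y(0) = 3: C = 3 - 2 = 1
Particular solution: y = 2 + e^(-3x)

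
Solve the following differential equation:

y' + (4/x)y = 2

Using integrating factor method:

General solution: y = (2/5)x + Cx^(-4)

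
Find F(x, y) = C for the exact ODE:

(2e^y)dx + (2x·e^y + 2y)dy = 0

Verify exactness: ∂M/∂y = ∂N/∂x ✓
Find F(x,y) such that ∂F/∂x = M, ∂F/∂y = N
Solution: 2x·e^y + y² = C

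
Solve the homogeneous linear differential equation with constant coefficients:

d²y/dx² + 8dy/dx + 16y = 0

Characteristic equation: r² + 8r + 16 = 0
Factored: (r + 4)² = 0
Repeated root: r = -4
General solution: y = (C₁ + C₂x)e^(-4x)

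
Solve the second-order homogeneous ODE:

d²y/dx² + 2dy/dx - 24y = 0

Characteristic equation: r² + 2r - 24 = 0
Roots: r = 4, -6 (distinct real)
General solution: y = C₁e^(4x) + C₂e^(-6x)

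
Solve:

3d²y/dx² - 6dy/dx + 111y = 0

Characteristic equation: 3r² - 6r + 111 = 0
Divide by 3: r² - 2r + 37 = 0
Roots: r = 1 ± 6i (complex conjugates)
General solution: y = e^x(C₁cos(6x) + C₂sin(6x))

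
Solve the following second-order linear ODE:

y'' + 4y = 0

Characteristic equation: r² + 4 = 0
Roots: r = ±2i (complex conjugates)
General solution: y = C₁cos(2x) + C₂sin(2x)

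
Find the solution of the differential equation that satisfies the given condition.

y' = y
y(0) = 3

General solution: y = Ce^x
Applying IC y(0) = 3:
Particular solution: y = 3e^x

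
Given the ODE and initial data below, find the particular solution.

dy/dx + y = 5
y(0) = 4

General solution: y = 5 + Ce^(-x)
Applying y(0) = 4: C = 4 - 5 = -1
Particular solution: y = 5 - e^(-x)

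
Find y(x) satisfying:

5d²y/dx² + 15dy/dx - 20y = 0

Characteristic equation: 5r² + 15r - 20 = 0
Divide by 5: r² + 3r - 4 = 0
Roots: r = 1, -4 (distinct real)
General solution: y = C₁e^x + C₂e^(-4x)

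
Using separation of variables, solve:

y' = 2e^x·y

Separating variables and integrating:
ln|y| = 2e^x + C

General solution: y = Ce^(2e^x)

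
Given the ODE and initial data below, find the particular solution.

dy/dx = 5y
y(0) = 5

General solution: y = Ce^(5x)
Applying IC y(0) = 5:
Particular solution: y = 5e^(5x)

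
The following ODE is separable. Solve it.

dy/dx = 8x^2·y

Separating variables and integrating:
ln|y| = 8x^3/3 + C

General solution: y = Ce^(8x^3/3)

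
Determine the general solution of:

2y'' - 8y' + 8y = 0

Characteristic equation: 2r² - 8r + 8 = 0
Divide by 2: r² - 4r + 4 = 0
Factored: (r - 2)² = 0
Repeated root: r = 2
General solution: y = (C₁ + C₂x)e^(2x)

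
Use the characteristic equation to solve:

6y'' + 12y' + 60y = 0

Characteristic equation: 6r² + 12r + 60 = 0
Divide by 6: r² + 2r + 10 = 0
Roots: r = -1 ± 3i (complex conjugates)
General solution: y = e^(-x)(C₁cos(3x) + C₂sin(3x))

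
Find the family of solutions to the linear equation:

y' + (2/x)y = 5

Using integrating factor method:

General solution: y = (5/3)x + Cx^(-2)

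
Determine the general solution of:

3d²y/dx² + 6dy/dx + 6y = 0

Characteristic equation: 3r² + 6r + 6 = 0
Divide by 3: r² + 2r + 2 = 0
Roots: r = -1 ± i (complex conjugates)
General solution: y = e^(-x)(C₁cos(x) + C₂sin(x))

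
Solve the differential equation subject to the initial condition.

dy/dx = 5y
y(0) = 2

General solution: y = Ce^(5x)
Applying IC y(0) = 2:
Particular solution: y = 2e^(5x)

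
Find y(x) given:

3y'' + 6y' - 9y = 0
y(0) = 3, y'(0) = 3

General solution: y = C₁e^x + C₂e^(-3x)
Applying ICs: C₁ = 3, C₂ = 0
Particular solution: y = 3e^x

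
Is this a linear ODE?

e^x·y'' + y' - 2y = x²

Yes. Linear (y and its derivatives appear to the first power only, no products of y terms)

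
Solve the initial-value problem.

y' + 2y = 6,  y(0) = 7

General solution: y = 3 + Ce^(-2x)
Applying y(0) = 7: C = 7 - 3 = 4
Particular solution: y = 3 + 4e^(-2x)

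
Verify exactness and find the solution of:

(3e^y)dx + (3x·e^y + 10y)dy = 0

Verify exactness: ∂M/∂y = ∂N/∂x ✓
Find F(x,y) such that ∂F/∂x = M, ∂F/∂y = N
Solution: 3x·e^y + 5y² = C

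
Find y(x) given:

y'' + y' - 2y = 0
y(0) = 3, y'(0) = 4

General solution: y = C₁e^x + C₂e^(-2x)
Applying ICs: C₁ = 10/3, C₂ = -1/3
Particular solution: y = (10/3)e^x - (1/3)e^(-2x)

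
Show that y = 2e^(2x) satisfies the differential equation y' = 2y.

Verification:
y = 2e^(2x)
y' = 4e^(2x)
2y = 4e^(2x)
y' = 2y ✓

Yes, it is a solution.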